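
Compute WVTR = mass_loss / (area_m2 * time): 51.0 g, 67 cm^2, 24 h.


Formula: WVTR = mass_loss / (area * time)
Step 1: Convert area: 67 cm^2 = 0.0067 m^2
Step 2: WVTR = 51.0 g / (0.0067 m^2 * 24 h)
Step 3: WVTR = 51.0 / 0.1608 = 317.2 g/m^2/h

317.2 g/m^2/h


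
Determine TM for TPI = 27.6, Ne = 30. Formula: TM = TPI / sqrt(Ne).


Formula: TM = TPI / sqrt(Ne)
Step 1: sqrt(Ne) = sqrt(30) = 5.4772
Step 2: TM = 27.6 / 5.4772 = 5.04

5.04 TM


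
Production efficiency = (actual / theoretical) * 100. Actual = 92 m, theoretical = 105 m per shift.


Formula: Efficiency% = (Actual output / Theoretical output) * 100
Efficiency% = (92 / 105) * 100
Efficiency% = 0.87619 * 100 = 87.619% ≈ 87.6%

87.6%


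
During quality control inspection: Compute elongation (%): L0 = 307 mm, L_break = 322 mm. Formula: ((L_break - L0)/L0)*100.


Formula: Elongation (%) = ((L_break - L0) / L0) * 100
Step 1: Extension = 322 - 307 = 15 mm
Step 2: Elongation = (15 / 307) * 100
Step 3: Elongation = 0.04886 * 100 = 4.886% ≈ 4.9%

4.9%


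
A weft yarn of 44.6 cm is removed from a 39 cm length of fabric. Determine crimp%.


Formula: Crimp% = ((L_yarn - L_fabric) / L_fabric) * 100
Step 1: Extension = 44.6 - 39 = 5.6 cm
Step 2: Crimp% = (5.6 / 39) * 100
Step 3: Crimp% = 0.14359 * 100 = 14.359% ≈ 14.4%

14.4%


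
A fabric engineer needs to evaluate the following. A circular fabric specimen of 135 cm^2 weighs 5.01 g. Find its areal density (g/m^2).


Formula: GSM = mass_g / area_m2
Step 1: Convert area: 135 cm^2 = 135 / 10000 = 0.0135 m^2
Step 2: GSM = 5.01 g / 0.0135 m^2 = 371.1 g/m^2

371.1 g/m^2


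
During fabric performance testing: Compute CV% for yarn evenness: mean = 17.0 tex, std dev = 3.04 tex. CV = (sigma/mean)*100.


Formula: CV% = (standard deviation / mean) * 100
Step 1: Ratio = 3.04 / 17.0 = 0.178824
Step 2: CV% = 0.178824 * 100 = 17.8824% ≈ 17.9%

17.9%


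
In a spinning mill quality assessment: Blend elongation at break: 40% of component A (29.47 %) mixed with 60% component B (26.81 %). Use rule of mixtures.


Formula: Blend property = (fraction_A * property_A) + (fraction_B * property_B)
Step 1: Contribution A = 40/100 * 29.47 % = 11.788 %
Step 2: Contribution B = 60/100 * 26.81 % = 16.086 %
Step 3: Blend elongation at break = 11.788 + 16.086 = 27.874 %

27.874 %


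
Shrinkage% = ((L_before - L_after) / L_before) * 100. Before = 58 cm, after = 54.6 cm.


Formula: Shrinkage% = ((L_before - L_after) / L_before) * 100
Step 1: Shrinkage = 58 - 54.6 = 3.4 cm
Step 2: Shrinkage% = (3.4 / 58) * 100
Step 3: Shrinkage% = 0.058621 * 100 = 5.8621% ≈ 5.9%

5.9%


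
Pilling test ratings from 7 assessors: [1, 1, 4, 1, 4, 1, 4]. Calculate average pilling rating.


Formula: Mean = sum / count
Sum = 1 + 1 + 4 + 1 + 4 + 1 + 4 = 16
Mean = 16 / 7 = 2.3

2.3


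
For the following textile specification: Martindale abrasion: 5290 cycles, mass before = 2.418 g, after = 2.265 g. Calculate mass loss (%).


Formula: Mass loss% = ((m_before - m_after) / m_before) * 100
Step 1: Mass loss = 2.418 - 2.265 = 0.153 g
Step 2: Ratio = 0.153 / 2.418 = 0.0632754
Step 3: Mass loss% = 0.0632754 * 100 = 6.32754% ≈ 6.33%

6.33%


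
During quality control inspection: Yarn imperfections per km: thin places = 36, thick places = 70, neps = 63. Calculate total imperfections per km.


Formula: Total = thin places + thick places + neps
Total = 36 + 70 + 63
Total = 169 imperfections/km

169 imperfections/km


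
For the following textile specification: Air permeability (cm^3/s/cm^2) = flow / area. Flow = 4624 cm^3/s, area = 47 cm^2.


Formula: Air Permeability = Airflow / Test Area
AP = 4624 cm^3/s / 47 cm^2
AP = 98.4 cm^3/s/cm^2

98.4 cm^3/s/cm^2


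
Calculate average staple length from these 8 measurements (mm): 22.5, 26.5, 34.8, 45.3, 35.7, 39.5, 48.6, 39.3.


Formula: Mean = sum of lengths / count
Sum = 22.5 + 26.5 + 34.8 + 45.3 + 35.7 + 39.5 + 48.6 + 39.3
Sum = 292.2 mm
Mean = 292.2 / 8 = 36.53 mm

36.53 mm


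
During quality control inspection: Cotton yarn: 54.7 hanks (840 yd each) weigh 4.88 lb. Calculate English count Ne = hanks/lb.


Formula: Ne = hanks / mass_lb
Substituting: Ne = 54.7 / 4.88
Ne = 11.2

11.2 Ne


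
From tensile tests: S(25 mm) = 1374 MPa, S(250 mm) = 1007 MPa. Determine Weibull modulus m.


Formula: m = ln(L1/L2) / ln(S2/S1)
Step 1: ln(L1/L2) = ln(25/250) = -2.30259
Step 2: S2/S1 = 1007/1374 = 0.7329
Step 3: ln(S2/S1) = ln(0.7329) = -0.31075
Step 4: m = -2.30259 / -0.31075 = 7.41

7.41 (Weibull m)


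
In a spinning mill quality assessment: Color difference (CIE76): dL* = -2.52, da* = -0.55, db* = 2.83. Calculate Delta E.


Formula: Delta E = sqrt(dL*^2 + da*^2 + db*^2)
Step 1: dL*^2 = (-2.52)^2 = 6.3504
Step 2: da*^2 = (-0.55)^2 = 0.3025
Step 3: db*^2 = 2.83^2 = 8.0089
Step 4: Sum = 6.3504 + 0.3025 + 8.0089 = 14.6618
Step 5: Delta E = sqrt(14.6618) = 3.83

3.83 Delta E


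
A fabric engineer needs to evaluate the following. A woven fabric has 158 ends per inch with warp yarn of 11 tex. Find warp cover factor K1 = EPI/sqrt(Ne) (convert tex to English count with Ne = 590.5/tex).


Formula: K1 = EPI / sqrt(Ne), with Ne = 590.5 / tex_warp
Step 1: Ne = 590.5 / 11 = 53.682
Step 2: sqrt(Ne) = sqrt(53.682) = 7.3268
Step 3: K1 = 158 / 7.3268 = 21.6

21.6


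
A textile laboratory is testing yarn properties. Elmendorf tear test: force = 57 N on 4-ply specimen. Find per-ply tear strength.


Formula: Per-ply strength = Total force / Number of plies
Per-ply = 57 N / 4
Per-ply = 14.25 N

14.25 N


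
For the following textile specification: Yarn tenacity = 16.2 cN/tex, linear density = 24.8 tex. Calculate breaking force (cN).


Formula: Breaking force = Tenacity * Linear density
F = 16.2 cN/tex * 24.8 tex
F = 401.76 cN

401.76 cN


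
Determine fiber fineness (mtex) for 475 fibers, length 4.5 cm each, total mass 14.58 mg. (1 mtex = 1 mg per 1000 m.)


Formula: fineness (mtex) = mass (mg) / total length (km) = (mass_mg / total_length_m) * 1000
Step 1: Convert fiber length: 4.5 cm = 0.045 m
Step 2: Total fiber length = 475 * 0.045 = 21.375 m
Step 3: Linear density = 14.58 mg / 21.375 m = 0.6821 mg/m
Step 4: fineness = 0.6821 * 1000 = 682.1 mtex

682.1 mtex


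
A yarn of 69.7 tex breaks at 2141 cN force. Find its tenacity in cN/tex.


Formula: Tenacity = Breaking force / Linear density
Tenacity = 2141 cN / 69.7 tex
Tenacity = 30.72 cN/tex

30.72 cN/tex


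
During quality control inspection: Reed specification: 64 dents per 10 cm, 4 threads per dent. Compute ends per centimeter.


Formula: EPC = (dents per 10 cm * ends per dent) / 10
Step 1: Total ends per 10 cm = 64 * 4 = 256
Step 2: EPC = 256 / 10 = 25.6 ends/cm

25.6 ends/cm


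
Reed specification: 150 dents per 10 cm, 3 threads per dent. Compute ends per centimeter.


Formula: EPC = (dents per 10 cm * ends per dent) / 10
Step 1: Total ends per 10 cm = 150 * 3 = 450
Step 2: EPC = 450 / 10 = 45.0 ends/cm

45.0 ends/cm


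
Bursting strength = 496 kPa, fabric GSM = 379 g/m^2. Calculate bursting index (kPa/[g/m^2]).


Formula: Bursting Index = Bursting Strength / Fabric GSM
BI = 496 kPa / 379 g/m^2
BI = 1.309 kPa/(g/m^2)

1.309 kPa/(g/m^2)


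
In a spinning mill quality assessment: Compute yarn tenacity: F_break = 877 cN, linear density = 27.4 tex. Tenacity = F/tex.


Formula: Tenacity = Breaking force / Linear density
Tenacity = 877 cN / 27.4 tex
Tenacity = 32.01 cN/tex

32.01 cN/tex


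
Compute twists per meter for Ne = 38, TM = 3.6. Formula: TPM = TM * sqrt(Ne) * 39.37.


Formula: TPM = TM * sqrt(Ne) * 39.37
Step 1: sqrt(Ne) = sqrt(38) = 6.1644
Step 2: TM * sqrt(Ne) = 3.6 * 6.1644 = 22.1918
Step 3: TPM = 22.1918 * 39.37 = 874 twists/m

874 twists/m


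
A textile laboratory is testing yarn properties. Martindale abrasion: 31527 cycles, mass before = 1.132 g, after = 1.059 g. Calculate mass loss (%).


Formula: Mass loss% = ((m_before - m_after) / m_before) * 100
Step 1: Mass loss = 1.132 - 1.059 = 0.073 g
Step 2: Ratio = 0.073 / 1.132 = 0.0644876
Step 3: Mass loss% = 0.0644876 * 100 = 6.44876% ≈ 6.45%

6.45%


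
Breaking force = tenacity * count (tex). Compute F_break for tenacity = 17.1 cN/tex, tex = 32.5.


Formula: Breaking force = Tenacity * Linear density
F = 17.1 cN/tex * 32.5 tex
F = 555.75 cN

555.75 cN


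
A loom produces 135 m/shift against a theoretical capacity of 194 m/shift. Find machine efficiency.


Formula: Efficiency% = (Actual output / Theoretical output) * 100
Efficiency% = (135 / 194) * 100
Efficiency% = 0.695876 * 100 = 69.5876% ≈ 69.6%

69.6%


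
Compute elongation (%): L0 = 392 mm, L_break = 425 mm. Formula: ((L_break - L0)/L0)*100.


Formula: Elongation (%) = ((L_break - L0) / L0) * 100
Step 1: Extension = 425 - 392 = 33 mm
Step 2: Elongation = (33 / 392) * 100
Step 3: Elongation = 0.084184 * 100 = 8.4184% ≈ 8.4%

8.4%


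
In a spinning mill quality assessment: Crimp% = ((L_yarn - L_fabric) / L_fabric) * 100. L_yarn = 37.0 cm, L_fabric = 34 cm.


Formula: Crimp% = ((L_yarn - L_fabric) / L_fabric) * 100
Step 1: Extension = 37.0 - 34 = 3.0 cm
Step 2: Crimp% = (3.0 / 34) * 100
Step 3: Crimp% = 0.088235 * 100 = 8.8235% ≈ 8.8%

8.8%


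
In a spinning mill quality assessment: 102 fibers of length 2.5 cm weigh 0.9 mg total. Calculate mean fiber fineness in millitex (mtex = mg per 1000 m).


Formula: fineness (mtex) = mass (mg) / total length (km) = (mass_mg / total_length_m) * 1000
Step 1: Convert fiber length: 2.5 cm = 0.025 m
Step 2: Total fiber length = 102 * 0.025 = 2.55 m
Step 3: Linear density = 0.9 mg / 2.55 m = 0.3529 mg/m
Step 4: fineness = 0.3529 * 1000 = 352.9 mtex

352.9 mtex


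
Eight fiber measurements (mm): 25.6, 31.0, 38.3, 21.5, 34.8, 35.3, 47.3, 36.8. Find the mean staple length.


Formula: Mean = sum of lengths / count
Sum = 25.6 + 31.0 + 38.3 + 21.5 + 34.8 + 35.3 + 47.3 + 36.8
Sum = 270.6 mm
Mean = 270.6 / 8 = 33.83 mm

33.83 mm


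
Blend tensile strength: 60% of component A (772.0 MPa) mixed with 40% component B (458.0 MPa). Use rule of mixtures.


Formula: Blend property = (fraction_A * property_A) + (fraction_B * property_B)
Step 1: Contribution A = 60/100 * 772.0 MPa = 463.2 MPa
Step 2: Contribution B = 40/100 * 458.0 MPa = 183.2 MPa
Step 3: Blend tensile strength = 463.2 + 183.2 = 646.4 MPa

646.4 MPa


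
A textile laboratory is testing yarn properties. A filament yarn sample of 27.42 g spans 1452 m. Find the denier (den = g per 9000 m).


Formula: den = (mass_g / length_m) * 9000
Substituting: den = (27.42 / 1452) * 9000
Intermediate: 27.42 / 1452 = 0.0188843 g/m
den = 0.0188843 * 9000 = 170.0 denier

170.0 denier


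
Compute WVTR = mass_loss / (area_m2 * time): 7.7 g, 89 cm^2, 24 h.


Formula: WVTR = mass_loss / (area * time)
Step 1: Convert area: 89 cm^2 = 0.0089 m^2
Step 2: WVTR = 7.7 g / (0.0089 m^2 * 24 h)
Step 3: WVTR = 7.7 / 0.2136 = 36.0 g/m^2/h

36.0 g/m^2/h


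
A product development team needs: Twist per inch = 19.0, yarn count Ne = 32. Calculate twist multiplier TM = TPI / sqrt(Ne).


Formula: TM = TPI / sqrt(Ne)
Step 1: sqrt(Ne) = sqrt(32) = 5.6569
Step 2: TM = 19.0 / 5.6569 = 3.36

3.36 TM


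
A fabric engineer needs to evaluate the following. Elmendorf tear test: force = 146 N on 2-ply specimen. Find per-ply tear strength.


Formula: Per-ply strength = Total force / Number of plies
Per-ply = 146 N / 2
Per-ply = 73 N

73 N


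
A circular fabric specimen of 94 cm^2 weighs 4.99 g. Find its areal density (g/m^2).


Formula: GSM = mass_g / area_m2
Step 1: Convert area: 94 cm^2 = 94 / 10000 = 0.0094 m^2
Step 2: GSM = 4.99 g / 0.0094 m^2 = 530.9 g/m^2

530.9 g/m^2


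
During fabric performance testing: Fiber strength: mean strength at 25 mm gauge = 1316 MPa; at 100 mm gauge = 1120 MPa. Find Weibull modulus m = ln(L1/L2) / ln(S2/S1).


Formula: m = ln(L1/L2) / ln(S2/S1)
Step 1: ln(L1/L2) = ln(25/100) = -1.38629
Step 2: S2/S1 = 1120/1316 = 0.85106
Step 3: ln(S2/S1) = ln(0.85106) = -0.16127
Step 4: m = -1.38629 / -0.16127 = 8.60

8.60 (Weibull m)


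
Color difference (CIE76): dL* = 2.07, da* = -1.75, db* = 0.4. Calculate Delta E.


Formula: Delta E = sqrt(dL*^2 + da*^2 + db*^2)
Step 1: dL*^2 = 2.07^2 = 4.2849
Step 2: da*^2 = (-1.75)^2 = 3.0625
Step 3: db*^2 = 0.4^2 = 0.16
Step 4: Sum = 4.2849 + 3.0625 + 0.16 = 7.5074
Step 5: Delta E = sqrt(7.5074) = 2.74

2.74 Delta E


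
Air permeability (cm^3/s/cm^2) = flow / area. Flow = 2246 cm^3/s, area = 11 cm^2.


Formula: Air Permeability = Airflow / Test Area
AP = 2246 cm^3/s / 11 cm^2
AP = 204.2 cm^3/s/cm^2

204.2 cm^3/s/cm^2


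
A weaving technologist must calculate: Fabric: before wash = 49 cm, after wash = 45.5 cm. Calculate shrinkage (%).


Formula: Shrinkage% = ((L_before - L_after) / L_before) * 100
Step 1: Shrinkage = 49 - 45.5 = 3.5 cm
Step 2: Shrinkage% = (3.5 / 49) * 100
Step 3: Shrinkage% = 0.071429 * 100 = 7.1429% ≈ 7.1%

7.1%


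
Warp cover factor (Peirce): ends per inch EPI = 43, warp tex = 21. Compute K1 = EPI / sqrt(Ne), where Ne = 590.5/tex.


Formula: K1 = EPI / sqrt(Ne), with Ne = 590.5 / tex_warp
Step 1: Ne = 590.5 / 21 = 28.119
Step 2: sqrt(Ne) = sqrt(28.119) = 5.3027
Step 3: K1 = 43 / 5.3027 = 8.1

8.1


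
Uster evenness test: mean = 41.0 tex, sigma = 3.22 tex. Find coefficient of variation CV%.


Formula: CV% = (standard deviation / mean) * 100
Step 1: Ratio = 3.22 / 41.0 = 0.078537
Step 2: CV% = 0.078537 * 100 = 7.8537% ≈ 7.9%

7.9%


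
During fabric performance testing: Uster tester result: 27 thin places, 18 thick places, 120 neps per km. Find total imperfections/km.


Formula: Total = thin places + thick places + neps
Total = 27 + 18 + 120
Total = 165 imperfections/km

165 imperfections/km


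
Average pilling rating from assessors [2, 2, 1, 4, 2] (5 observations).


Formula: Mean = sum / count
Sum = 2 + 2 + 1 + 4 + 2 = 11
Mean = 11 / 5 = 2.2

2.2


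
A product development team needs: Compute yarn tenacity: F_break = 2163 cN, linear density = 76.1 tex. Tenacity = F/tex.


Formula: Tenacity = Breaking force / Linear density
Tenacity = 2163 cN / 76.1 tex
Tenacity = 28.42 cN/tex

28.42 cN/tex


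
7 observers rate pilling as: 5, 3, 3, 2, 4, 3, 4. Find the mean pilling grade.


Formula: Mean = sum / count
Sum = 5 + 3 + 3 + 2 + 4 + 3 + 4 = 24
Mean = 24 / 7 = 3.4

3.4


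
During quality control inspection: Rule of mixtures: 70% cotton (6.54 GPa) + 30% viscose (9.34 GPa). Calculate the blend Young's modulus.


Formula: Blend property = (fraction_A * property_A) + (fraction_B * property_B)
Step 1: Contribution A = 70/100 * 6.54 GPa = 4.578 GPa
Step 2: Contribution B = 30/100 * 9.34 GPa = 2.802 GPa
Step 3: Blend Young's modulus = 4.578 + 2.802 = 7.38 GPa

7.38 GPa


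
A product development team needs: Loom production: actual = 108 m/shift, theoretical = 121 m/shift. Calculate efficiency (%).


Formula: Efficiency% = (Actual output / Theoretical output) * 100
Efficiency% = (108 / 121) * 100
Efficiency% = 0.892562 * 100 = 89.2562% ≈ 89.3%

89.3%


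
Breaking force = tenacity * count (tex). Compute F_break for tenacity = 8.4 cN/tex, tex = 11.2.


Formula: Breaking force = Tenacity * Linear density
F = 8.4 cN/tex * 11.2 tex
F = 94.08 cN

94.08 cN


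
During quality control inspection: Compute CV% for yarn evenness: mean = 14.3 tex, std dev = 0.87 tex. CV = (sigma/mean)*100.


Formula: CV% = (standard deviation / mean) * 100
Step 1: Ratio = 0.87 / 14.3 = 0.060839
Step 2: CV% = 0.060839 * 100 = 6.0839% ≈ 6.1%

6.1%


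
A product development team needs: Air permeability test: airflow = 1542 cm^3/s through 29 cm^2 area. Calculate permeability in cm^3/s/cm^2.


Formula: Air Permeability = Airflow / Test Area
AP = 1542 cm^3/s / 29 cm^2
AP = 53.2 cm^3/s/cm^2

53.2 cm^3/s/cm^2


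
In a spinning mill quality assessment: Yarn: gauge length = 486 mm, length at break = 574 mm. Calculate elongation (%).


Formula: Elongation (%) = ((L_break - L0) / L0) * 100
Step 1: Extension = 574 - 486 = 88 mm
Step 2: Elongation = (88 / 486) * 100
Step 3: Elongation = 0.18107 * 100 = 18.107% ≈ 18.1%

18.1%


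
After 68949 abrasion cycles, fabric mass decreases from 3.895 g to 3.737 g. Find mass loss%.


Formula: Mass loss% = ((m_before - m_after) / m_before) * 100
Step 1: Mass loss = 3.895 - 3.737 = 0.158 g
Step 2: Ratio = 0.158 / 3.895 = 0.0405648
Step 3: Mass loss% = 0.0405648 * 100 = 4.05648% ≈ 4.06%

4.06%


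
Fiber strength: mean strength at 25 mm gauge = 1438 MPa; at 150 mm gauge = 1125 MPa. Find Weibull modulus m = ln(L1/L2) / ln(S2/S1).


Formula: m = ln(L1/L2) / ln(S2/S1)
Step 1: ln(L1/L2) = ln(25/150) = -1.79176
Step 2: S2/S1 = 1125/1438 = 0.78234
Step 3: ln(S2/S1) = ln(0.78234) = -0.24547
Step 4: m = -1.79176 / -0.24547 = 7.30

7.30 (Weibull m)


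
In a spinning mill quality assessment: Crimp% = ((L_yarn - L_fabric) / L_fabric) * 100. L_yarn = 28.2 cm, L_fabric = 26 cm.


Formula: Crimp% = ((L_yarn - L_fabric) / L_fabric) * 100
Step 1: Extension = 28.2 - 26 = 2.2 cm
Step 2: Crimp% = (2.2 / 26) * 100
Step 3: Crimp% = 0.084615 * 100 = 8.4615% ≈ 8.5%

8.5%


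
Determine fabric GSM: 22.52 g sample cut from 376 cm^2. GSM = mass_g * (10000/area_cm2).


Formula: GSM = mass_g / area_m2
Step 1: Convert area: 376 cm^2 = 376 / 10000 = 0.0376 m^2
Step 2: GSM = 22.52 g / 0.0376 m^2 = 598.9 g/m^2

598.9 g/m^2


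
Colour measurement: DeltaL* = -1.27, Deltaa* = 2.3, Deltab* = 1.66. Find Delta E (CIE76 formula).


Formula: Delta E = sqrt(dL*^2 + da*^2 + db*^2)
Step 1: dL*^2 = (-1.27)^2 = 1.6129
Step 2: da*^2 = 2.3^2 = 5.29
Step 3: db*^2 = 1.66^2 = 2.7556
Step 4: Sum = 1.6129 + 5.29 + 2.7556 = 9.6585
Step 5: Delta E = sqrt(9.6585) = 3.11

3.11 Delta E


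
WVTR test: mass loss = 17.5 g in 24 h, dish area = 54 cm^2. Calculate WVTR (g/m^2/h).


Formula: WVTR = mass_loss / (area * time)
Step 1: Convert area: 54 cm^2 = 0.0054 m^2
Step 2: WVTR = 17.5 g / (0.0054 m^2 * 24 h)
Step 3: WVTR = 17.5 / 0.1296 = 135.0 g/m^2/h

135.0 g/m^2/h


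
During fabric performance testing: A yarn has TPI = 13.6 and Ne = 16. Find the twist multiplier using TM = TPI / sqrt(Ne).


Formula: TM = TPI / sqrt(Ne)
Step 1: sqrt(Ne) = sqrt(16) = 4
Step 2: TM = 13.6 / 4 = 3.40

3.40 TM


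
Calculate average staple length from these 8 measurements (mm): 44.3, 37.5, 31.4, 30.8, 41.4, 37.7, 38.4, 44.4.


Formula: Mean = sum of lengths / count
Sum = 44.3 + 37.5 + 31.4 + 30.8 + 41.4 + 37.7 + 38.4 + 44.4
Sum = 305.9 mm
Mean = 305.9 / 8 = 38.24 mm

38.24 mm


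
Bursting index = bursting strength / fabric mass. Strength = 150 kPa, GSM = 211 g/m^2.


Formula: Bursting Index = Bursting Strength / Fabric GSM
BI = 150 kPa / 211 g/m^2
BI = 0.711 kPa/(g/m^2)

0.711 kPa/(g/m^2)


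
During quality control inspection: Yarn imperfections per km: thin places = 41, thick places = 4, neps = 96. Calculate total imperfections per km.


Formula: Total = thin places + thick places + neps
Total = 41 + 4 + 96
Total = 141 imperfections/km

141 imperfections/km


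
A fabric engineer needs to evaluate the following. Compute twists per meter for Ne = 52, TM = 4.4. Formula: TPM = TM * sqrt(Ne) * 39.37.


Formula: TPM = TM * sqrt(Ne) * 39.37
Step 1: sqrt(Ne) = sqrt(52) = 7.2111
Step 2: TM * sqrt(Ne) = 4.4 * 7.2111 = 31.7288
Step 3: TPM = 31.7288 * 39.37 = 1249 twists/m

1249 twists/m


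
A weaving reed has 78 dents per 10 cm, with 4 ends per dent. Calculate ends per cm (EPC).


Formula: EPC = (dents per 10 cm * ends per dent) / 10
Step 1: Total ends per 10 cm = 78 * 4 = 312
Step 2: EPC = 312 / 10 = 31.2 ends/cm

31.2 ends/cm


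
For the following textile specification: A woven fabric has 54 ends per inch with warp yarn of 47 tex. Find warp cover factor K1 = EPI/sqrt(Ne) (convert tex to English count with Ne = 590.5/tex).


Formula: K1 = EPI / sqrt(Ne), with Ne = 590.5 / tex_warp
Step 1: Ne = 590.5 / 47 = 12.564
Step 2: sqrt(Ne) = sqrt(12.564) = 3.5446
Step 3: K1 = 54 / 3.5446 = 15.2

15.2


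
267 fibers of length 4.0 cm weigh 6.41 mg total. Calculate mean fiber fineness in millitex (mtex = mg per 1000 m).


Formula: fineness (mtex) = mass (mg) / total length (km) = (mass_mg / total_length_m) * 1000
Step 1: Convert fiber length: 4.0 cm = 0.04 m
Step 2: Total fiber length = 267 * 0.04 = 10.68 m
Step 3: Linear density = 6.41 mg / 10.68 m = 0.6002 mg/m
Step 4: fineness = 0.6002 * 1000 = 600.2 mtex

600.2 mtex


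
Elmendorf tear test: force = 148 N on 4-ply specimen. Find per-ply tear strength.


Formula: Per-ply strength = Total force / Number of plies
Per-ply = 148 N / 4
Per-ply = 37 N

37 N


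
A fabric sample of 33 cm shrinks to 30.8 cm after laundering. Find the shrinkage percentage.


Formula: Shrinkage% = ((L_before - L_after) / L_before) * 100
Step 1: Shrinkage = 33 - 30.8 = 2.2 cm
Step 2: Shrinkage% = (2.2 / 33) * 100
Step 3: Shrinkage% = 0.066667 * 100 = 6.6667% ≈ 6.7%

6.7%


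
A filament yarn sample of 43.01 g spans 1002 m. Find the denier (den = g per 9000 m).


Formula: den = (mass_g / length_m) * 9000
Substituting: den = (43.01 / 1002) * 9000
Intermediate: 43.01 / 1002 = 0.04292415 g/m
den = 0.04292415 * 9000 = 386.3 denier

386.3 denier


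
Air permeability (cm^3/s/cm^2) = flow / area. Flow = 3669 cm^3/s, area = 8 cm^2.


Formula: Air Permeability = Airflow / Test Area
AP = 3669 cm^3/s / 8 cm^2
AP = 458.6 cm^3/s/cm^2

458.6 cm^3/s/cm^2


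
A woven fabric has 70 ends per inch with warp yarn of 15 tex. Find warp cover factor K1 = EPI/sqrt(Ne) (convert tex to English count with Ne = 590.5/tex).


Formula: K1 = EPI / sqrt(Ne), with Ne = 590.5 / tex_warp
Step 1: Ne = 590.5 / 15 = 39.367
Step 2: sqrt(Ne) = sqrt(39.367) = 6.2743
Step 3: K1 = 70 / 6.2743 = 11.2

11.2


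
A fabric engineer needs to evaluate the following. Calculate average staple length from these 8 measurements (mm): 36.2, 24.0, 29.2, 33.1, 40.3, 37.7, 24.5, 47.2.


Formula: Mean = sum of lengths / count
Sum = 36.2 + 24.0 + 29.2 + 33.1 + 40.3 + 37.7 + 24.5 + 47.2
Sum = 272.2 mm
Mean = 272.2 / 8 = 34.03 mm

34.03 mm


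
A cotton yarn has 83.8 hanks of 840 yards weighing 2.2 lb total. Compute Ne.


Formula: Ne = hanks / mass_lb
Substituting: Ne = 83.8 / 2.2
Ne = 38.1

38.1 Ne


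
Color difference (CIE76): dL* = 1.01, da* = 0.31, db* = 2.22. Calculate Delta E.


Formula: Delta E = sqrt(dL*^2 + da*^2 + db*^2)
Step 1: dL*^2 = 1.01^2 = 1.0201
Step 2: da*^2 = 0.31^2 = 0.0961
Step 3: db*^2 = 2.22^2 = 4.9284
Step 4: Sum = 1.0201 + 0.0961 + 4.9284 = 6.0446
Step 5: Delta E = sqrt(6.0446) = 2.46

2.46 Delta E


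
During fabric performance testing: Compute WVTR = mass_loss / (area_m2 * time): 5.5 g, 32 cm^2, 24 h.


Formula: WVTR = mass_loss / (area * time)
Step 1: Convert area: 32 cm^2 = 0.0032 m^2
Step 2: WVTR = 5.5 g / (0.0032 m^2 * 24 h)
Step 3: WVTR = 5.5 / 0.0768 = 71.6 g/m^2/h

71.6 g/m^2/h


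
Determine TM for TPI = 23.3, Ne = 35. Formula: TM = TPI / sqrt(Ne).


Formula: TM = TPI / sqrt(Ne)
Step 1: sqrt(Ne) = sqrt(35) = 5.9161
Step 2: TM = 23.3 / 5.9161 = 3.94

3.94 TM


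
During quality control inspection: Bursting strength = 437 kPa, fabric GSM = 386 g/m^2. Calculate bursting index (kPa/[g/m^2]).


Formula: Bursting Index = Bursting Strength / Fabric GSM
BI = 437 kPa / 386 g/m^2
BI = 1.132 kPa/(g/m^2)

1.132 kPa/(g/m^2)


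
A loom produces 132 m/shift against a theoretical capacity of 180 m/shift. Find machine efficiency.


Formula: Efficiency% = (Actual output / Theoretical output) * 100
Efficiency% = (132 / 180) * 100
Efficiency% = 0.733333 * 100 = 73.3333% ≈ 73.3%

73.3%


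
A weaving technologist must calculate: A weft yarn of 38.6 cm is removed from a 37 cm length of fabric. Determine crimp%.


Formula: Crimp% = ((L_yarn - L_fabric) / L_fabric) * 100
Step 1: Extension = 38.6 - 37 = 1.6 cm
Step 2: Crimp% = (1.6 / 37) * 100
Step 3: Crimp% = 0.043243 * 100 = 4.3243% ≈ 4.3%

4.3%


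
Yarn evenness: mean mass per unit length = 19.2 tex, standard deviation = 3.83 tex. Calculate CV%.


Formula: CV% = (standard deviation / mean) * 100
Step 1: Ratio = 3.83 / 19.2 = 0.199479
Step 2: CV% = 0.199479 * 100 = 19.9479% ≈ 19.9%

19.9%


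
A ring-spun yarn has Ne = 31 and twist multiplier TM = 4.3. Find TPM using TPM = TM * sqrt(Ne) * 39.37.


Formula: TPM = TM * sqrt(Ne) * 39.37
Step 1: sqrt(Ne) = sqrt(31) = 5.5678
Step 2: TM * sqrt(Ne) = 4.3 * 5.5678 = 23.9415
Step 3: TPM = 23.9415 * 39.37 = 943 twists/m

943 twists/m


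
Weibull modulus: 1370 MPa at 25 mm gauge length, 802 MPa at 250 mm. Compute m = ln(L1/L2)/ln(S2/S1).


Formula: m = ln(L1/L2) / ln(S2/S1)
Step 1: ln(L1/L2) = ln(25/250) = -2.30259
Step 2: S2/S1 = 802/1370 = 0.5854
Step 3: ln(S2/S1) = ln(0.5854) = -0.53546
Step 4: m = -2.30259 / -0.53546 = 4.30

4.30 (Weibull m)


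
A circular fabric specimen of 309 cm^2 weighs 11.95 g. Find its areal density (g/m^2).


Formula: GSM = mass_g / area_m2
Step 1: Convert area: 309 cm^2 = 309 / 10000 = 0.0309 m^2
Step 2: GSM = 11.95 g / 0.0309 m^2 = 386.7 g/m^2

386.7 g/m^2


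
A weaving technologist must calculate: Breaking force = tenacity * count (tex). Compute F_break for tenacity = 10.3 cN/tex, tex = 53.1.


Formula: Breaking force = Tenacity * Linear density
F = 10.3 cN/tex * 53.1 tex
F = 546.93 cN

546.93 cN


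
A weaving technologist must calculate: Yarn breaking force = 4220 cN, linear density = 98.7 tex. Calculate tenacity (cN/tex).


Formula: Tenacity = Breaking force / Linear density
Tenacity = 4220 cN / 98.7 tex
Tenacity = 42.76 cN/tex

42.76 cN/tex


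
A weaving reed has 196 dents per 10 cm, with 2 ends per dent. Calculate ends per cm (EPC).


Formula: EPC = (dents per 10 cm * ends per dent) / 10
Step 1: Total ends per 10 cm = 196 * 2 = 392
Step 2: EPC = 392 / 10 = 39.2 ends/cm

39.2 ends/cm


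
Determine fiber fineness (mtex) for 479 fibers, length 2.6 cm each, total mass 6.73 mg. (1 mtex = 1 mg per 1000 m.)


Formula: fineness (mtex) = mass (mg) / total length (km) = (mass_mg / total_length_m) * 1000
Step 1: Convert fiber length: 2.6 cm = 0.026 m
Step 2: Total fiber length = 479 * 0.026 = 12.454 m
Step 3: Linear density = 6.73 mg / 12.454 m = 0.5404 mg/m
Step 4: fineness = 0.5404 * 1000 = 540.4 mtex

540.4 mtex


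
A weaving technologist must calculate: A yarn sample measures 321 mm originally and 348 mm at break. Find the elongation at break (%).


Formula: Elongation (%) = ((L_break - L0) / L0) * 100
Step 1: Extension = 348 - 321 = 27 mm
Step 2: Elongation = (27 / 321) * 100
Step 3: Elongation = 0.084112 * 100 = 8.4112% ≈ 8.4%

8.4%


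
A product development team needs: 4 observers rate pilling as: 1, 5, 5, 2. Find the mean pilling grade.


Formula: Mean = sum / count
Sum = 1 + 5 + 5 + 2 = 13
Mean = 13 / 4 = 3.3

3.3


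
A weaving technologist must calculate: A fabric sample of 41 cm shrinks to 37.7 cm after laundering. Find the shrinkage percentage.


Formula: Shrinkage% = ((L_before - L_after) / L_before) * 100
Step 1: Shrinkage = 41 - 37.7 = 3.3 cm
Step 2: Shrinkage% = (3.3 / 41) * 100
Step 3: Shrinkage% = 0.080488 * 100 = 8.0488% ≈ 8.0%

8.0%


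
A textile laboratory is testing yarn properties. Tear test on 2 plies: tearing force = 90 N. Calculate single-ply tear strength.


Formula: Per-ply strength = Total force / Number of plies
Per-ply = 90 N / 2
Per-ply = 45 N

45 N


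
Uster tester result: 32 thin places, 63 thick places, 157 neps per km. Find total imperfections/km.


Formula: Total = thin places + thick places + neps
Total = 32 + 63 + 157
Total = 252 imperfections/km

252 imperfections/km


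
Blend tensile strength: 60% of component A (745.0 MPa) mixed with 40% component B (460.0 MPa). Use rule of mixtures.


Formula: Blend property = (fraction_A * property_A) + (fraction_B * property_B)
Step 1: Contribution A = 60/100 * 745.0 MPa = 447.0 MPa
Step 2: Contribution B = 40/100 * 460.0 MPa = 184.0 MPa
Step 3: Blend tensile strength = 447.0 + 184.0 = 631.0 MPa

631.0 MPa


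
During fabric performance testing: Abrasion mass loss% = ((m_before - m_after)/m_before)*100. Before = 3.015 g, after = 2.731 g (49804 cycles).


Formula: Mass loss% = ((m_before - m_after) / m_before) * 100
Step 1: Mass loss = 3.015 - 2.731 = 0.284 g
Step 2: Ratio = 0.284 / 3.015 = 0.0941957
Step 3: Mass loss% = 0.0941957 * 100 = 9.41957% ≈ 9.42%

9.42%


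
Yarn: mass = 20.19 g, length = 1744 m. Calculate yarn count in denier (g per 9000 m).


Formula: den = (mass_g / length_m) * 9000
Substituting: den = (20.19 / 1744) * 9000
Intermediate: 20.19 / 1744 = 0.01157683 g/m
den = 0.01157683 * 9000 = 104.2 denier

104.2 denier


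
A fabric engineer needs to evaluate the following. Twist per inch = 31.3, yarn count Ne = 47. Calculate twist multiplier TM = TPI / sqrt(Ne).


Formula: TM = TPI / sqrt(Ne)
Step 1: sqrt(Ne) = sqrt(47) = 6.8557
Step 2: TM = 31.3 / 6.8557 = 4.57

4.57 TM


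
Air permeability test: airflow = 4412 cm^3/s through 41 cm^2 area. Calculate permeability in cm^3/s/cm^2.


Formula: Air Permeability = Airflow / Test Area
AP = 4412 cm^3/s / 41 cm^2
AP = 107.6 cm^3/s/cm^2

107.6 cm^3/s/cm^2


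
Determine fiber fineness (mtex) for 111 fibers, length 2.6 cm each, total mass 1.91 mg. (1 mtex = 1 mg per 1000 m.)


Formula: fineness (mtex) = mass (mg) / total length (km) = (mass_mg / total_length_m) * 1000
Step 1: Convert fiber length: 2.6 cm = 0.026 m
Step 2: Total fiber length = 111 * 0.026 = 2.886 m
Step 3: Linear density = 1.91 mg / 2.886 m = 0.6618 mg/m
Step 4: fineness = 0.6618 * 1000 = 661.8 mtex

661.8 mtex


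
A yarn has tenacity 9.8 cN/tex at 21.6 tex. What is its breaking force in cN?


Formula: Breaking force = Tenacity * Linear density
F = 9.8 cN/tex * 21.6 tex
F = 211.68 cN

211.68 cN


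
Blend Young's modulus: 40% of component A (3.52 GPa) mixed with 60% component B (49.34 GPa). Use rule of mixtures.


Formula: Blend property = (fraction_A * property_A) + (fraction_B * property_B)
Step 1: Contribution A = 40/100 * 3.52 GPa = 1.408 GPa
Step 2: Contribution B = 60/100 * 49.34 GPa = 29.604 GPa
Step 3: Blend Young's modulus = 1.408 + 29.604 = 31.012 GPa

31.012 GPa


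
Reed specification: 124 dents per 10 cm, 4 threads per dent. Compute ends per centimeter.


Formula: EPC = (dents per 10 cm * ends per dent) / 10
Step 1: Total ends per 10 cm = 124 * 4 = 496
Step 2: EPC = 496 / 10 = 49.6 ends/cm

49.6 ends/cm


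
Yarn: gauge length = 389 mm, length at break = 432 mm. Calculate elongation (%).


Formula: Elongation (%) = ((L_break - L0) / L0) * 100
Step 1: Extension = 432 - 389 = 43 mm
Step 2: Elongation = (43 / 389) * 100
Step 3: Elongation = 0.11054 * 100 = 11.054% ≈ 11.1%

11.1%


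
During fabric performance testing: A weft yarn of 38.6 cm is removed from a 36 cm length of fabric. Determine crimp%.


Formula: Crimp% = ((L_yarn - L_fabric) / L_fabric) * 100
Step 1: Extension = 38.6 - 36 = 2.6 cm
Step 2: Crimp% = (2.6 / 36) * 100
Step 3: Crimp% = 0.072222 * 100 = 7.2222% ≈ 7.2%

7.2%


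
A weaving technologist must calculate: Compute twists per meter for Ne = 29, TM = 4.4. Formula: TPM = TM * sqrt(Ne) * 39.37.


Formula: TPM = TM * sqrt(Ne) * 39.37
Step 1: sqrt(Ne) = sqrt(29) = 5.3852
Step 2: TM * sqrt(Ne) = 4.4 * 5.3852 = 23.6949
Step 3: TPM = 23.6949 * 39.37 = 933 twists/m

933 twists/m


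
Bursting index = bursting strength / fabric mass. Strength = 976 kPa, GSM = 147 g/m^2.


Formula: Bursting Index = Bursting Strength / Fabric GSM
BI = 976 kPa / 147 g/m^2
BI = 6.639 kPa/(g/m^2)

6.639 kPa/(g/m^2)


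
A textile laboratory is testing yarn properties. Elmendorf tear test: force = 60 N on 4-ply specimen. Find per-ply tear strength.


Formula: Per-ply strength = Total force / Number of plies
Per-ply = 60 N / 4
Per-ply = 15 N

15 N


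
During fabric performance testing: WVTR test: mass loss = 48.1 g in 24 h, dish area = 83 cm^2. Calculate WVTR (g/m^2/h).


Formula: WVTR = mass_loss / (area * time)
Step 1: Convert area: 83 cm^2 = 0.0083 m^2
Step 2: WVTR = 48.1 g / (0.0083 m^2 * 24 h)
Step 3: WVTR = 48.1 / 0.1992 = 241.5 g/m^2/h

241.5 g/m^2/h


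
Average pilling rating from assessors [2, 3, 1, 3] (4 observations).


Formula: Mean = sum / count
Sum = 2 + 3 + 1 + 3 = 9
Mean = 9 / 4 = 2.3

2.3


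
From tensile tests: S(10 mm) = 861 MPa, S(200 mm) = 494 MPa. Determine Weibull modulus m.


Formula: m = ln(L1/L2) / ln(S2/S1)
Step 1: ln(L1/L2) = ln(10/200) = -2.99573
Step 2: S2/S1 = 494/861 = 0.57375
Step 3: ln(S2/S1) = ln(0.57375) = -0.55556
Step 4: m = -2.99573 / -0.55556 = 5.39

5.39 (Weibull m)


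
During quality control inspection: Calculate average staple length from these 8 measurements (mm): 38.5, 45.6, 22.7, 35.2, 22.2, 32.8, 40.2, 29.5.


Formula: Mean = sum of lengths / count
Sum = 38.5 + 45.6 + 22.7 + 35.2 + 22.2 + 32.8 + 40.2 + 29.5
Sum = 266.7 mm
Mean = 266.7 / 8 = 33.34 mm

33.34 mm


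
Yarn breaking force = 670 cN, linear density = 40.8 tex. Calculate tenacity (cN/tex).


Formula: Tenacity = Breaking force / Linear density
Tenacity = 670 cN / 40.8 tex
Tenacity = 16.42 cN/tex

16.42 cN/tex


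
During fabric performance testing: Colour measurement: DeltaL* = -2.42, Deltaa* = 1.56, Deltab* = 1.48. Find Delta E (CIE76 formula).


Formula: Delta E = sqrt(dL*^2 + da*^2 + db*^2)
Step 1: dL*^2 = (-2.42)^2 = 5.8564
Step 2: da*^2 = 1.56^2 = 2.4336
Step 3: db*^2 = 1.48^2 = 2.1904
Step 4: Sum = 5.8564 + 2.4336 + 2.1904 = 10.4804
Step 5: Delta E = sqrt(10.4804) = 3.24

3.24 Delta E


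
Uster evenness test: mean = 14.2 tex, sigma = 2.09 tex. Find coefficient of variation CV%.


Formula: CV% = (standard deviation / mean) * 100
Step 1: Ratio = 2.09 / 14.2 = 0.147183
Step 2: CV% = 0.147183 * 100 = 14.7183% ≈ 14.7%

14.7%


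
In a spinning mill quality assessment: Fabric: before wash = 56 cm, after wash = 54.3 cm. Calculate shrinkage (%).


Formula: Shrinkage% = ((L_before - L_after) / L_before) * 100
Step 1: Shrinkage = 56 - 54.3 = 1.7 cm
Step 2: Shrinkage% = (1.7 / 56) * 100
Step 3: Shrinkage% = 0.030357 * 100 = 3.0357% ≈ 3.0%

3.0%


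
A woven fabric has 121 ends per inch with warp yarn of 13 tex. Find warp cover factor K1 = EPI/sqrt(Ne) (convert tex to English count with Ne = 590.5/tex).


Formula: K1 = EPI / sqrt(Ne), with Ne = 590.5 / tex_warp
Step 1: Ne = 590.5 / 13 = 45.423
Step 2: sqrt(Ne) = sqrt(45.423) = 6.7397
Step 3: K1 = 121 / 6.7397 = 18.0

18.0


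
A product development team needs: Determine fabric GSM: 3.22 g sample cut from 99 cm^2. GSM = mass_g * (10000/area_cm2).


Formula: GSM = mass_g / area_m2
Step 1: Convert area: 99 cm^2 = 99 / 10000 = 0.0099 m^2
Step 2: GSM = 3.22 g / 0.0099 m^2 = 325.3 g/m^2

325.3 g/m^2


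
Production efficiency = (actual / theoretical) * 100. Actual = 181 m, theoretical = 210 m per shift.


Formula: Efficiency% = (Actual output / Theoretical output) * 100
Efficiency% = (181 / 210) * 100
Efficiency% = 0.861905 * 100 = 86.1905% ≈ 86.2%

86.2%


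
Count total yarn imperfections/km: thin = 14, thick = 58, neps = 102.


Formula: Total = thin places + thick places + neps
Total = 14 + 58 + 102
Total = 174 imperfections/km

174 imperfections/km


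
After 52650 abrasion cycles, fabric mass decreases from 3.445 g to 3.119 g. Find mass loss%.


Formula: Mass loss% = ((m_before - m_after) / m_before) * 100
Step 1: Mass loss = 3.445 - 3.119 = 0.326 g
Step 2: Ratio = 0.326 / 3.445 = 0.0946299
Step 3: Mass loss% = 0.0946299 * 100 = 9.46299% ≈ 9.46%

9.46%


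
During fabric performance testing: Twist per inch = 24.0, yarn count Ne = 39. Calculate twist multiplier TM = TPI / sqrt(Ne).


Formula: TM = TPI / sqrt(Ne)
Step 1: sqrt(Ne) = sqrt(39) = 6.245
Step 2: TM = 24.0 / 6.245 = 3.84

3.84 TM


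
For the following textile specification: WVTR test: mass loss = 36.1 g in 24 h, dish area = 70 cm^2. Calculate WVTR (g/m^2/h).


Formula: WVTR = mass_loss / (area * time)
Step 1: Convert area: 70 cm^2 = 0.007 m^2
Step 2: WVTR = 36.1 g / (0.007 m^2 * 24 h)
Step 3: WVTR = 36.1 / 0.168 = 214.9 g/m^2/h

214.9 g/m^2/h


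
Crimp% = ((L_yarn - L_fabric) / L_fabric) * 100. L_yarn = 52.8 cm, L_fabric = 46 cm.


Formula: Crimp% = ((L_yarn - L_fabric) / L_fabric) * 100
Step 1: Extension = 52.8 - 46 = 6.8 cm
Step 2: Crimp% = (6.8 / 46) * 100
Step 3: Crimp% = 0.147826 * 100 = 14.7826% ≈ 14.8%

14.8%


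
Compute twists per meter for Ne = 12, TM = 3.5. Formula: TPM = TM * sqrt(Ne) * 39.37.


Formula: TPM = TM * sqrt(Ne) * 39.37
Step 1: sqrt(Ne) = sqrt(12) = 3.4641
Step 2: TM * sqrt(Ne) = 3.5 * 3.4641 = 12.1244
Step 3: TPM = 12.1244 * 39.37 = 477 twists/m

477 twists/m


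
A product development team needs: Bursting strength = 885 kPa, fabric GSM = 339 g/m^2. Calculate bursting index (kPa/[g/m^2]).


Formula: Bursting Index = Bursting Strength / Fabric GSM
BI = 885 kPa / 339 g/m^2
BI = 2.611 kPa/(g/m^2)

2.611 kPa/(g/m^2)


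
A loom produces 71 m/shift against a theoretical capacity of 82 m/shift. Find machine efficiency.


Formula: Efficiency% = (Actual output / Theoretical output) * 100
Efficiency% = (71 / 82) * 100
Efficiency% = 0.865854 * 100 = 86.5854% ≈ 86.6%

86.6%


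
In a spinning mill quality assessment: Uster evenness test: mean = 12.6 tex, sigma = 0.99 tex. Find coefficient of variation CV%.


Formula: CV% = (standard deviation / mean) * 100
Step 1: Ratio = 0.99 / 12.6 = 0.078571
Step 2: CV% = 0.078571 * 100 = 7.8571% ≈ 7.9%

7.9%


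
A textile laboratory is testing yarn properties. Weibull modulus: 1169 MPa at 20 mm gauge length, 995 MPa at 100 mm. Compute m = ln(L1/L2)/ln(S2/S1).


Formula: m = ln(L1/L2) / ln(S2/S1)
Step 1: ln(L1/L2) = ln(20/100) = -1.60944
Step 2: S2/S1 = 995/1169 = 0.85115
Step 3: ln(S2/S1) = ln(0.85115) = -0.16117
Step 4: m = -1.60944 / -0.16117 = 9.99

9.99 (Weibull m)


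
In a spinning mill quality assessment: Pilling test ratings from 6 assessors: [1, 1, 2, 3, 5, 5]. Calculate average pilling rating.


Formula: Mean = sum / count
Sum = 1 + 1 + 2 + 3 + 5 + 5 = 17
Mean = 17 / 6 = 2.8

2.8


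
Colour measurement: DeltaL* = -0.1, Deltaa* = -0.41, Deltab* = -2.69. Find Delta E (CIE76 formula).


Formula: Delta E = sqrt(dL*^2 + da*^2 + db*^2)
Step 1: dL*^2 = (-0.1)^2 = 0.01
Step 2: da*^2 = (-0.41)^2 = 0.1681
Step 3: db*^2 = (-2.69)^2 = 7.2361
Step 4: Sum = 0.01 + 0.1681 + 7.2361 = 7.4142
Step 5: Delta E = sqrt(7.4142) = 2.72

2.72 Delta E


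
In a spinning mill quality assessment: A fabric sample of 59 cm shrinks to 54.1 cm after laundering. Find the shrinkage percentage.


Formula: Shrinkage% = ((L_before - L_after) / L_before) * 100
Step 1: Shrinkage = 59 - 54.1 = 4.9 cm
Step 2: Shrinkage% = (4.9 / 59) * 100
Step 3: Shrinkage% = 0.083051 * 100 = 8.3051% ≈ 8.3%

8.3%


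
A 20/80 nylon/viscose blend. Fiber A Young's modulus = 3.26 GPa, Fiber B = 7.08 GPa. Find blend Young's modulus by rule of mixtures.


Formula: Blend property = (fraction_A * property_A) + (fraction_B * property_B)
Step 1: Contribution A = 20/100 * 3.26 GPa = 0.652 GPa
Step 2: Contribution B = 80/100 * 7.08 GPa = 5.664 GPa
Step 3: Blend Young's modulus = 0.652 + 5.664 = 6.316 GPa

6.316 GPa


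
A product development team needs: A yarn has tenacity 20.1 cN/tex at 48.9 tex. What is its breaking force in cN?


Formula: Breaking force = Tenacity * Linear density
F = 20.1 cN/tex * 48.9 tex
F = 982.89 cN

982.89 cN


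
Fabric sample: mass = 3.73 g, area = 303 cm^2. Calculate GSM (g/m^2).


Formula: GSM = mass_g / area_m2
Step 1: Convert area: 303 cm^2 = 303 / 10000 = 0.0303 m^2
Step 2: GSM = 3.73 g / 0.0303 m^2 = 123.1 g/m^2

123.1 g/m^2


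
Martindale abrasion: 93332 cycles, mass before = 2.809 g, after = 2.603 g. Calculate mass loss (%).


Formula: Mass loss% = ((m_before - m_after) / m_before) * 100
Step 1: Mass loss = 2.809 - 2.603 = 0.206 g
Step 2: Ratio = 0.206 / 2.809 = 0.0733357
Step 3: Mass loss% = 0.0733357 * 100 = 7.33357% ≈ 7.33%

7.33%
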